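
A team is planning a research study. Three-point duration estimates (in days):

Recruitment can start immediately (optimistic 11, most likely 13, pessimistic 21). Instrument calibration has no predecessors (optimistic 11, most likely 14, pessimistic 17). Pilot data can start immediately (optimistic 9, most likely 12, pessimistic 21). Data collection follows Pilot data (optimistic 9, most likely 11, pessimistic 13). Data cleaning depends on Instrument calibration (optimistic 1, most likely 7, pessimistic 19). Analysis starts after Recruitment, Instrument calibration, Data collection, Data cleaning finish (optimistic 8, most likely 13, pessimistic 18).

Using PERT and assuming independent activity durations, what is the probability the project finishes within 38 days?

te_Recruitment = (11 + 4·13 + 21)/6 = 84/6 = 14; σ²_Recruitment = ((21−11)/6)² = 2.778
te_Instrument calibration = (11 + 4·14 + 17)/6 = 84/6 = 14; σ²_Instrument calibration = ((17−11)/6)² = 1.000
te_Pilot data = (9 + 4·12 + 21)/6 = 78/6 = 13; σ²_Pilot data = ((21−9)/6)² = 4.000
te_Data collection = (9 + 4·11 + 13)/6 = 66/6 = 11; σ²_Data collection = ((13−9)/6)² = 0.444
te_Data cleaning = (1 + 4·7 + 19)/6 = 48/6 = 8; σ²_Data cleaning = ((19−1)/6)² = 9.000
te_Analysis = (8 + 4·13 + 18)/6 = 78/6 = 13; σ²_Analysis = ((18−8)/6)² = 2.778

Forward pass:
ES_Recruitment = 0; EF_Recruitment = 14
ES_Instrument calibration = 0; EF_Instrument calibration = 14
ES_Pilot data = 0; EF_Pilot data = 13
ES_Data collection = 13; EF_Data collection = 13+11 = 24
ES_Data cleaning = 14; EF_Data cleaning = 14+8 = 22
ES_Analysis = max(EF_Recruitment=14, EF_Instrument calibration=14, EF_Data collection=24, EF_Data cleaning=22) = 24; EF_Analysis = 24+13 = 37
Expected project duration μ = 37 days. Critical path: Pilot data → Data collection → Analysis.

Variance along critical path = 4.000 + 0.444 + 2.778 = 7.222; σ = √7.222 = 2.687 days.
Z = (38 − 37) / 2.687 = 0.372
P(T ≤ 38) = Φ(0.372) ≈ 0.645

0.645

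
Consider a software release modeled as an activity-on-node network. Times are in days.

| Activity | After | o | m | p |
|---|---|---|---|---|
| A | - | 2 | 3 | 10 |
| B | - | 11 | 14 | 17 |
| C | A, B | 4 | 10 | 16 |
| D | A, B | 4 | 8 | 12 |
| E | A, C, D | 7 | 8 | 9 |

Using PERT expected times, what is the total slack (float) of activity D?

2 days

te_A = (2 + 4·3 + 10)/6 = 24/6 = 4
te_B = (11 + 4·14 + 17)/6 = 84/6 = 14
te_C = (4 + 4·10 + 16)/6 = 60/6 = 10
te_D = (4 + 4·8 + 12)/6 = 48/6 = 8
te_E = (7 + 4·8 + 9)/6 = 48/6 = 8

Forward pass:
ES_A = 0; EF_A = 4
ES_B = 0; EF_B = 14
ES_C = max(EF_A=4, EF_B=14) = 14; EF_C = 14+10 = 24
ES_D = max(EF_A=4, EF_B=14) = 14; EF_D = 14+8 = 22
ES_E = max(EF_A=4, EF_C=24, EF_D=22) = 24; EF_E = 24+8 = 32
Expected project duration μ = 32 days. Critical path: B → C → E.

Backward pass:
LF_E = 32; LS_E = 32−8 = 24
LF_D = LS_E = 24; LS_D = 24−8 = 16
LF_C = LS_E = 24; LS_C = 24−10 = 14
LF_B = min(LS_C=14, LS_D=16) = 14; LS_B = 14−14 = 0
LF_A = min(LS_C=14, LS_D=16, LS_E=24) = 14; LS_A = 14−4 = 10
Slack_D = LS_D − ES_D = 16 − 14 = 2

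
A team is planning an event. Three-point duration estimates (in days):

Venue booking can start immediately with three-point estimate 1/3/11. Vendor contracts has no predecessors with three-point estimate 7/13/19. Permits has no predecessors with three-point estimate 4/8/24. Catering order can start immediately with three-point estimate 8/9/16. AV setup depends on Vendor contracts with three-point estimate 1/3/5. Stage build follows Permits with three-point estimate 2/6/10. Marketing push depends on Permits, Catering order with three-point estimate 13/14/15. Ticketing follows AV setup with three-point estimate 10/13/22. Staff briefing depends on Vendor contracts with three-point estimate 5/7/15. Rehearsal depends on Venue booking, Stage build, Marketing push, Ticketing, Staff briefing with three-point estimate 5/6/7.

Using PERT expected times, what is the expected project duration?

36 days

te_Venue booking = (1 + 4·3 + 11)/6 = 24/6 = 4
te_Vendor contracts = (7 + 4·13 + 19)/6 = 78/6 = 13
te_Permits = (4 + 4·8 + 24)/6 = 60/6 = 10
te_Catering order = (8 + 4·9 + 16)/6 = 60/6 = 10
te_AV setup = (1 + 4·3 + 5)/6 = 18/6 = 3
te_Stage build = (2 + 4·6 + 10)/6 = 36/6 = 6
te_Marketing push = (13 + 4·14 + 15)/6 = 84/6 = 14
te_Ticketing = (10 + 4·13 + 22)/6 = 84/6 = 14
te_Staff briefing = (5 + 4·7 + 15)/6 = 48/6 = 8
te_Rehearsal = (5 + 4·6 + 7)/6 = 36/6 = 6

Forward pass:
ES_Venue booking = 0; EF_Venue booking = 4
ES_Vendor contracts = 0; EF_Vendor contracts = 13
ES_Permits = 0; EF_Permits = 10
ES_Catering order = 0; EF_Catering order = 10
ES_AV setup = 13; EF_AV setup = 13+3 = 16
ES_Stage build = 10; EF_Stage build = 10+6 = 16
ES_Marketing push = max(EF_Permits=10, EF_Catering order=10) = 10; EF_Marketing push = 10+14 = 24
ES_Ticketing = 16; EF_Ticketing = 16+14 = 30
ES_Staff briefing = 13; EF_Staff briefing = 13+8 = 21
ES_Rehearsal = max(EF_Venue booking=4, EF_Stage build=16, EF_Marketing push=24, EF_Ticketing=30, EF_Staff briefing=21) = 30; EF_Rehearsal = 30+6 = 36
Expected project duration μ = 36 days. Critical path: Vendor contracts → AV setup → Ticketing → Rehearsal.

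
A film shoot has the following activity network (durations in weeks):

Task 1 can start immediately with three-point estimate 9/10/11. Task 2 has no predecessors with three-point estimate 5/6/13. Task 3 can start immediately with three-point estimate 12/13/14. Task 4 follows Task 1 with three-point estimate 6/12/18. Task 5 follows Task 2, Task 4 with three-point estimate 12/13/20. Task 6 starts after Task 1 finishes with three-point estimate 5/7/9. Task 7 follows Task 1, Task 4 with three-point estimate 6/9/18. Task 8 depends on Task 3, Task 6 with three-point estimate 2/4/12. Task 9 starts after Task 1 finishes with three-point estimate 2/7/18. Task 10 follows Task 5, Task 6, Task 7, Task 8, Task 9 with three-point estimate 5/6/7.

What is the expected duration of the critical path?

42 weeks

te_Task 1 = (9 + 4·10 + 11)/6 = 60/6 = 10
te_Task 2 = (5 + 4·6 + 13)/6 = 42/6 = 7
te_Task 3 = (12 + 4·13 + 14)/6 = 78/6 = 13
te_Task 4 = (6 + 4·12 + 18)/6 = 72/6 = 12
te_Task 5 = (12 + 4·13 + 20)/6 = 84/6 = 14
te_Task 6 = (5 + 4·7 + 9)/6 = 42/6 = 7
te_Task 7 = (6 + 4·9 + 18)/6 = 60/6 = 10
te_Task 8 = (2 + 4·4 + 12)/6 = 30/6 = 5
te_Task 9 = (2 + 4·7 + 18)/6 = 48/6 = 8
te_Task 10 = (5 + 4·6 + 7)/6 = 36/6 = 6

Forward pass:
ES_Task 1 = 0; EF_Task 1 = 10
ES_Task 2 = 0; EF_Task 2 = 7
ES_Task 3 = 0; EF_Task 3 = 13
ES_Task 4 = 10; EF_Task 4 = 10+12 = 22
ES_Task 5 = max(EF_Task 2=7, EF_Task 4=22) = 22; EF_Task 5 = 22+14 = 36
ES_Task 6 = 10; EF_Task 6 = 10+7 = 17
ES_Task 7 = max(EF_Task 1=10, EF_Task 4=22) = 22; EF_Task 7 = 22+10 = 32
ES_Task 8 = max(EF_Task 3=13, EF_Task 6=17) = 17; EF_Task 8 = 17+5 = 22
ES_Task 9 = 10; EF_Task 9 = 10+8 = 18
ES_Task 10 = max(EF_Task 5=36, EF_Task 6=17, EF_Task 7=32, EF_Task 8=22, EF_Task 9=18) = 36; EF_Task 10 = 36+6 = 42
Expected project duration μ = 42 weeks. Critical path: Task 1 → Task 4 → Task 5 → Task 10.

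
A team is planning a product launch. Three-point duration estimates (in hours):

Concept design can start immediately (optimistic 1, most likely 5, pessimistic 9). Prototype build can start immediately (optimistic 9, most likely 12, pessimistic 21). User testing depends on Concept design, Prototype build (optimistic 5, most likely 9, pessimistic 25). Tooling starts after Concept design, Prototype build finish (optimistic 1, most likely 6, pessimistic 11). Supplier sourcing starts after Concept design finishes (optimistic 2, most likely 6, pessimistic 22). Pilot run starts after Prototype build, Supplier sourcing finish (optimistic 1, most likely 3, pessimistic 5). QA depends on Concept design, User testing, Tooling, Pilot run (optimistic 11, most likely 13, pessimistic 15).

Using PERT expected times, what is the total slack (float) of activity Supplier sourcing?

te_Concept design = (1 + 4·5 + 9)/6 = 30/6 = 5
te_Prototype build = (9 + 4·12 + 21)/6 = 78/6 = 13
te_User testing = (5 + 4·9 + 25)/6 = 66/6 = 11
te_Tooling = (1 + 4·6 + 11)/6 = 36/6 = 6
te_Supplier sourcing = (2 + 4·6 + 22)/6 = 48/6 = 8
te_Pilot run = (1 + 4·3 + 5)/6 = 18/6 = 3
te_QA = (11 + 4·13 + 15)/6 = 78/6 = 13

Forward pass:
ES_Concept design = 0; EF_Concept design = 5
ES_Prototype build = 0; EF_Prototype build = 13
ES_User testing = max(EF_Concept design=5, EF_Prototype build=13) = 13; EF_User testing = 13+11 = 24
ES_Tooling = max(EF_Concept design=5, EF_Prototype build=13) = 13; EF_Tooling = 13+6 = 19
ES_Supplier sourcing = 5; EF_Supplier sourcing = 5+8 = 13
ES_Pilot run = max(EF_Prototype build=13, EF_Supplier sourcing=13) = 13; EF_Pilot run = 13+3 = 16
ES_QA = max(EF_Concept design=5, EF_User testing=24, EF_Tooling=19, EF_Pilot run=16) = 24; EF_QA = 24+13 = 37
Expected project duration μ = 37 hours. Critical path: Prototype build → User testing → QA.

Backward pass:
LF_QA = 37; LS_QA = 37−13 = 24
LF_Pilot run = LS_QA = 24; LS_Pilot run = 24−3 = 21
LF_Supplier sourcing = LS_Pilot run = 21; LS_Supplier sourcing = 21−8 = 13
LF_Tooling = LS_QA = 24; LS_Tooling = 24−6 = 18
LF_User testing = LS_QA = 24; LS_User testing = 24−11 = 13
LF_Prototype build = min(LS_User testing=13, LS_Tooling=18, LS_Pilot run=21) = 13; LS_Prototype build = 13−13 = 0
LF_Concept design = min(LS_User testing=13, LS_Tooling=18, LS_Supplier sourcing=13, LS_QA=24) = 13; LS_Concept design = 13−5 = 8
Slack_Supplier sourcing = LS_Supplier sourcing − ES_Supplier sourcing = 13 − 5 = 8

8 hours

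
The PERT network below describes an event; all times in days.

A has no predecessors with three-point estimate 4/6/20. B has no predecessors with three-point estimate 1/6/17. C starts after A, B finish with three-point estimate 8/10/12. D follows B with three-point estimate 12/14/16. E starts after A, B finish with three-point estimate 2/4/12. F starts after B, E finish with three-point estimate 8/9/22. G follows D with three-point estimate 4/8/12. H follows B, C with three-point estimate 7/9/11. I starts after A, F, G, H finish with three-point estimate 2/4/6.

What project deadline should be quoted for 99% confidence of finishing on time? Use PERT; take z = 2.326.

40.3 days

te_A = (4 + 4·6 + 20)/6 = 48/6 = 8; σ²_A = ((20−4)/6)² = 7.111
te_B = (1 + 4·6 + 17)/6 = 42/6 = 7; σ²_B = ((17−1)/6)² = 7.111
te_C = (8 + 4·10 + 12)/6 = 60/6 = 10; σ²_C = ((12−8)/6)² = 0.444
te_D = (12 + 4·14 + 16)/6 = 84/6 = 14; σ²_D = ((16−12)/6)² = 0.444
te_E = (2 + 4·4 + 12)/6 = 30/6 = 5; σ²_E = ((12−2)/6)² = 2.778
te_F = (8 + 4·9 + 22)/6 = 66/6 = 11; σ²_F = ((22−8)/6)² = 5.444
te_G = (4 + 4·8 + 12)/6 = 48/6 = 8; σ²_G = ((12−4)/6)² = 1.778
te_H = (7 + 4·9 + 11)/6 = 54/6 = 9; σ²_H = ((11−7)/6)² = 0.444
te_I = (2 + 4·4 + 6)/6 = 24/6 = 4; σ²_I = ((6−2)/6)² = 0.444

Forward pass:
ES_A = 0; EF_A = 8
ES_B = 0; EF_B = 7
ES_C = max(EF_A=8, EF_B=7) = 8; EF_C = 8+10 = 18
ES_D = 7; EF_D = 7+14 = 21
ES_E = max(EF_A=8, EF_B=7) = 8; EF_E = 8+5 = 13
ES_F = max(EF_B=7, EF_E=13) = 13; EF_F = 13+11 = 24
ES_G = 21; EF_G = 21+8 = 29
ES_H = max(EF_B=7, EF_C=18) = 18; EF_H = 18+9 = 27
ES_I = max(EF_A=8, EF_F=24, EF_G=29, EF_H=27) = 29; EF_I = 29+4 = 33
Expected project duration μ = 33 days. Critical path: B → D → G → I.

Variance along critical path = 7.111 + 0.444 + 1.778 + 0.444 = 9.778; σ = 3.127 days.
D = μ + z·σ = 33 + 2.326·3.127 = 40.3 days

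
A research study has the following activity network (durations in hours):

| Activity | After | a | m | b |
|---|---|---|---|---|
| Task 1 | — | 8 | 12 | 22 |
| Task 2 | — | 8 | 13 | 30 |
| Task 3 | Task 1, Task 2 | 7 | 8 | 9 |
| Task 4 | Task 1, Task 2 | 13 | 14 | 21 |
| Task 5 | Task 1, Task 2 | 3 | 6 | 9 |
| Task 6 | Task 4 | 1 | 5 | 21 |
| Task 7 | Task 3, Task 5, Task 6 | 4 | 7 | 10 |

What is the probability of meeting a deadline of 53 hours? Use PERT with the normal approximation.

te_Task 1 = (8 + 4·12 + 22)/6 = 78/6 = 13; σ²_Task 1 = ((22−8)/6)² = 5.444
te_Task 2 = (8 + 4·13 + 30)/6 = 90/6 = 15; σ²_Task 2 = ((30−8)/6)² = 13.444
te_Task 3 = (7 + 4·8 + 9)/6 = 48/6 = 8; σ²_Task 3 = ((9−7)/6)² = 0.111
te_Task 4 = (13 + 4·14 + 21)/6 = 90/6 = 15; σ²_Task 4 = ((21−13)/6)² = 1.778
te_Task 5 = (3 + 4·6 + 9)/6 = 36/6 = 6; σ²_Task 5 = ((9−3)/6)² = 1.000
te_Task 6 = (1 + 4·5 + 21)/6 = 42/6 = 7; σ²_Task 6 = ((21−1)/6)² = 11.111
te_Task 7 = (4 + 4·7 + 10)/6 = 42/6 = 7; σ²_Task 7 = ((10−4)/6)² = 1.000

Forward pass:
ES_Task 1 = 0; EF_Task 1 = 13
ES_Task 2 = 0; EF_Task 2 = 15
ES_Task 3 = max(EF_Task 1=13, EF_Task 2=15) = 15; EF_Task 3 = 15+8 = 23
ES_Task 4 = max(EF_Task 1=13, EF_Task 2=15) = 15; EF_Task 4 = 15+15 = 30
ES_Task 5 = max(EF_Task 1=13, EF_Task 2=15) = 15; EF_Task 5 = 15+6 = 21
ES_Task 6 = 30; EF_Task 6 = 30+7 = 37
ES_Task 7 = max(EF_Task 3=23, EF_Task 5=21, EF_Task 6=37) = 37; EF_Task 7 = 37+7 = 44
Expected project duration μ = 44 hours. Critical path: Task 2 → Task 4 → Task 6 → Task 7.

Variance along critical path = 13.444 + 1.778 + 11.111 + 1.000 = 27.333; σ = √27.333 = 5.228 hours.
Z = (53 − 44) / 5.228 = 1.721
P(T ≤ 53) = Φ(1.721) ≈ 0.957

0.957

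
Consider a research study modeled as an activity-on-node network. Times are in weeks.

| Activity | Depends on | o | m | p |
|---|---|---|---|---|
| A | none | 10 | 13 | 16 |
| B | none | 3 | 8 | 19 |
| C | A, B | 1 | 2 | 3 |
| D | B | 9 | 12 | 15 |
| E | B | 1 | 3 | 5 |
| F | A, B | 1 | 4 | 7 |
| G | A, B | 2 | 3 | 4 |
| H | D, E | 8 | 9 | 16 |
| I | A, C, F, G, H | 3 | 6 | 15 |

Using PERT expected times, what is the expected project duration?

te_A = (10 + 4·13 + 16)/6 = 78/6 = 13
te_B = (3 + 4·8 + 19)/6 = 54/6 = 9
te_C = (1 + 4·2 + 3)/6 = 12/6 = 2
te_D = (9 + 4·12 + 15)/6 = 72/6 = 12
te_E = (1 + 4·3 + 5)/6 = 18/6 = 3
te_F = (1 + 4·4 + 7)/6 = 24/6 = 4
te_G = (2 + 4·3 + 4)/6 = 18/6 = 3
te_H = (8 + 4·9 + 16)/6 = 60/6 = 10
te_I = (3 + 4·6 + 15)/6 = 42/6 = 7

Forward pass:
ES_A = 0; EF_A = 13
ES_B = 0; EF_B = 9
ES_C = max(EF_A=13, EF_B=9) = 13; EF_C = 13+2 = 15
ES_D = 9; EF_D = 9+12 = 21
ES_E = 9; EF_E = 9+3 = 12
ES_F = max(EF_A=13, EF_B=9) = 13; EF_F = 13+4 = 17
ES_G = max(EF_A=13, EF_B=9) = 13; EF_G = 13+3 = 16
ES_H = max(EF_D=21, EF_E=12) = 21; EF_H = 21+10 = 31
ES_I = max(EF_A=13, EF_C=15, EF_F=17, EF_G=16, EF_H=31) = 31; EF_I = 31+7 = 38
Expected project duration μ = 38 weeks. Critical path: B → D → H → I.

38 weeks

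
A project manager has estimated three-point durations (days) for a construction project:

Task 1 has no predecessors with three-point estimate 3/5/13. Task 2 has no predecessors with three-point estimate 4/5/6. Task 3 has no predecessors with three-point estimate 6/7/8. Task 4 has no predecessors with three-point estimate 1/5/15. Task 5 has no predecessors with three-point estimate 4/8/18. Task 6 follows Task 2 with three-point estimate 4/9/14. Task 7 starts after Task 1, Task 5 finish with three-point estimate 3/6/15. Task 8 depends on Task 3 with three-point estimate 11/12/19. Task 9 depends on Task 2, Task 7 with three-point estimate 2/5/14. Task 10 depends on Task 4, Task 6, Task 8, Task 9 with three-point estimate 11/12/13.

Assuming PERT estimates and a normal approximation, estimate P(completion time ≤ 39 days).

te_Task 1 = (3 + 4·5 + 13)/6 = 36/6 = 6; σ²_Task 1 = ((13−3)/6)² = 2.778
te_Task 2 = (4 + 4·5 + 6)/6 = 30/6 = 5; σ²_Task 2 = ((6−4)/6)² = 0.111
te_Task 3 = (6 + 4·7 + 8)/6 = 42/6 = 7; σ²_Task 3 = ((8−6)/6)² = 0.111
te_Task 4 = (1 + 4·5 + 15)/6 = 36/6 = 6; σ²_Task 4 = ((15−1)/6)² = 5.444
te_Task 5 = (4 + 4·8 + 18)/6 = 54/6 = 9; σ²_Task 5 = ((18−4)/6)² = 5.444
te_Task 6 = (4 + 4·9 + 14)/6 = 54/6 = 9; σ²_Task 6 = ((14−4)/6)² = 2.778
te_Task 7 = (3 + 4·6 + 15)/6 = 42/6 = 7; σ²_Task 7 = ((15−3)/6)² = 4.000
te_Task 8 = (11 + 4·12 + 19)/6 = 78/6 = 13; σ²_Task 8 = ((19−11)/6)² = 1.778
te_Task 9 = (2 + 4·5 + 14)/6 = 36/6 = 6; σ²_Task 9 = ((14−2)/6)² = 4.000
te_Task 10 = (11 + 4·12 + 13)/6 = 72/6 = 12; σ²_Task 10 = ((13−11)/6)² = 0.111

Forward pass:
ES_Task 1 = 0; EF_Task 1 = 6
ES_Task 2 = 0; EF_Task 2 = 5
ES_Task 3 = 0; EF_Task 3 = 7
ES_Task 4 = 0; EF_Task 4 = 6
ES_Task 5 = 0; EF_Task 5 = 9
ES_Task 6 = 5; EF_Task 6 = 5+9 = 14
ES_Task 7 = max(EF_Task 1=6, EF_Task 5=9) = 9; EF_Task 7 = 9+7 = 16
ES_Task 8 = 7; EF_Task 8 = 7+13 = 20
ES_Task 9 = max(EF_Task 2=5, EF_Task 7=16) = 16; EF_Task 9 = 16+6 = 22
ES_Task 10 = max(EF_Task 4=6, EF_Task 6=14, EF_Task 8=20, EF_Task 9=22) = 22; EF_Task 10 = 22+12 = 34
Expected project duration μ = 34 days. Critical path: Task 5 → Task 7 → Task 9 → Task 10.

Variance along critical path = 5.444 + 4.000 + 4.000 + 0.111 = 13.556; σ = √13.556 = 3.682 days.
Z = (39 − 34) / 3.682 = 1.358
P(T ≤ 39) = Φ(1.358) ≈ 0.913

0.913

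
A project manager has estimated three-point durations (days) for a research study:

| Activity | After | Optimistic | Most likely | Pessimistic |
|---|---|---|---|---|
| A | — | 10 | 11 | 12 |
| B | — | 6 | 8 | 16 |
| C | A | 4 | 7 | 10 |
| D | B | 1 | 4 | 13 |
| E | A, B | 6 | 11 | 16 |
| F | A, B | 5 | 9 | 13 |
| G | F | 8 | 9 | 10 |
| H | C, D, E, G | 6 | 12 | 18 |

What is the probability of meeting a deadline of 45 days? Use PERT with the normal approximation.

te_A = (10 + 4·11 + 12)/6 = 66/6 = 11; σ²_A = ((12−10)/6)² = 0.111
te_B = (6 + 4·8 + 16)/6 = 54/6 = 9; σ²_B = ((16−6)/6)² = 2.778
te_C = (4 + 4·7 + 10)/6 = 42/6 = 7; σ²_C = ((10−4)/6)² = 1.000
te_D = (1 + 4·4 + 13)/6 = 30/6 = 5; σ²_D = ((13−1)/6)² = 4.000
te_E = (6 + 4·11 + 16)/6 = 66/6 = 11; σ²_E = ((16−6)/6)² = 2.778
te_F = (5 + 4·9 + 13)/6 = 54/6 = 9; σ²_F = ((13−5)/6)² = 1.778
te_G = (8 + 4·9 + 10)/6 = 54/6 = 9; σ²_G = ((10−8)/6)² = 0.111
te_H = (6 + 4·12 + 18)/6 = 72/6 = 12; σ²_H = ((18−6)/6)² = 4.000

Forward pass:
ES_A = 0; EF_A = 11
ES_B = 0; EF_B = 9
ES_C = 11; EF_C = 11+7 = 18
ES_D = 9; EF_D = 9+5 = 14
ES_E = max(EF_A=11, EF_B=9) = 11; EF_E = 11+11 = 22
ES_F = max(EF_A=11, EF_B=9) = 11; EF_F = 11+9 = 20
ES_G = 20; EF_G = 20+9 = 29
ES_H = max(EF_C=18, EF_D=14, EF_E=22, EF_G=29) = 29; EF_H = 29+12 = 41
Expected project duration μ = 41 days. Critical path: A → F → G → H.

Variance along critical path = 0.111 + 1.778 + 0.111 + 4.000 = 6.000; σ = √6.000 = 2.449 days.
Z = (45 − 41) / 2.449 = 1.633
P(T ≤ 45) = Φ(1.633) ≈ 0.949

0.949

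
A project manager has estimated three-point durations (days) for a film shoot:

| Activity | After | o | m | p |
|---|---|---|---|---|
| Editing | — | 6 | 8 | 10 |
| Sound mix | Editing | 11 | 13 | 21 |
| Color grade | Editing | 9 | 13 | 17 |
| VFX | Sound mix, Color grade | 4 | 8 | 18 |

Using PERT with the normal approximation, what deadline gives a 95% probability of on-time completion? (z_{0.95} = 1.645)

te_Editing = (6 + 4·8 + 10)/6 = 48/6 = 8; σ²_Editing = ((10−6)/6)² = 0.444
te_Sound mix = (11 + 4·13 + 21)/6 = 84/6 = 14; σ²_Sound mix = ((21−11)/6)² = 2.778
te_Color grade = (9 + 4·13 + 17)/6 = 78/6 = 13; σ²_Color grade = ((17−9)/6)² = 1.778
te_VFX = (4 + 4·8 + 18)/6 = 54/6 = 9; σ²_VFX = ((18−4)/6)² = 5.444

Forward pass:
ES_Editing = 0; EF_Editing = 8
ES_Sound mix = 8; EF_Sound mix = 8+14 = 22
ES_Color grade = 8; EF_Color grade = 8+13 = 21
ES_VFX = max(EF_Sound mix=22, EF_Color grade=21) = 22; EF_VFX = 22+9 = 31
Expected project duration μ = 31 days. Critical path: Editing → Sound mix → VFX.

Variance along critical path = 0.444 + 2.778 + 5.444 = 8.667; σ = 2.944 days.
D = μ + z·σ = 31 + 1.645·2.944 = 35.8 days

35.8 days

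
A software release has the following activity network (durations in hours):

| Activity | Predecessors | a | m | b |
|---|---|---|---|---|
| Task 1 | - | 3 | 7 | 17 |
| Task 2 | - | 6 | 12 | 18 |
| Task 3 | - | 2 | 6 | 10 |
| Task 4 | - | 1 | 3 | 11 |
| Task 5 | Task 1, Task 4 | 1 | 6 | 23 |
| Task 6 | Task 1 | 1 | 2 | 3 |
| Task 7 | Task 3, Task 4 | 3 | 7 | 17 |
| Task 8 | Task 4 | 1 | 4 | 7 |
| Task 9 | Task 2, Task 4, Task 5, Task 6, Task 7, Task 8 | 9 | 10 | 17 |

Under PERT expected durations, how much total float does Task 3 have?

te_Task 1 = (3 + 4·7 + 17)/6 = 48/6 = 8
te_Task 2 = (6 + 4·12 + 18)/6 = 72/6 = 12
te_Task 3 = (2 + 4·6 + 10)/6 = 36/6 = 6
te_Task 4 = (1 + 4·3 + 11)/6 = 24/6 = 4
te_Task 5 = (1 + 4·6 + 23)/6 = 48/6 = 8
te_Task 6 = (1 + 4·2 + 3)/6 = 12/6 = 2
te_Task 7 = (3 + 4·7 + 17)/6 = 48/6 = 8
te_Task 8 = (1 + 4·4 + 7)/6 = 24/6 = 4
te_Task 9 = (9 + 4·10 + 17)/6 = 66/6 = 11

Forward pass:
ES_Task 1 = 0; EF_Task 1 = 8
ES_Task 2 = 0; EF_Task 2 = 12
ES_Task 3 = 0; EF_Task 3 = 6
ES_Task 4 = 0; EF_Task 4 = 4
ES_Task 5 = max(EF_Task 1=8, EF_Task 4=4) = 8; EF_Task 5 = 8+8 = 16
ES_Task 6 = 8; EF_Task 6 = 8+2 = 10
ES_Task 7 = max(EF_Task 3=6, EF_Task 4=4) = 6; EF_Task 7 = 6+8 = 14
ES_Task 8 = 4; EF_Task 8 = 4+4 = 8
ES_Task 9 = max(EF_Task 2=12, EF_Task 4=4, EF_Task 5=16, EF_Task 6=10, EF_Task 7=14, EF_Task 8=8) = 16; EF_Task 9 = 16+11 = 27
Expected project duration μ = 27 hours. Critical path: Task 1 → Task 5 → Task 9.

Backward pass:
LF_Task 9 = 27; LS_Task 9 = 27−11 = 16
LF_Task 8 = LS_Task 9 = 16; LS_Task 8 = 16−4 = 12
LF_Task 7 = LS_Task 9 = 16; LS_Task 7 = 16−8 = 8
LF_Task 6 = LS_Task 9 = 16; LS_Task 6 = 16−2 = 14
LF_Task 5 = LS_Task 9 = 16; LS_Task 5 = 16−8 = 8
LF_Task 4 = min(LS_Task 5=8, LS_Task 7=8, LS_Task 8=12, LS_Task 9=16) = 8; LS_Task 4 = 8−4 = 4
LF_Task 3 = LS_Task 7 = 8; LS_Task 3 = 8−6 = 2
LF_Task 2 = LS_Task 9 = 16; LS_Task 2 = 16−12 = 4
LF_Task 1 = min(LS_Task 5=8, LS_Task 6=14) = 8; LS_Task 1 = 8−8 = 0
Slack_Task 3 = LS_Task 3 − ES_Task 3 = 2 − 0 = 2

2 hours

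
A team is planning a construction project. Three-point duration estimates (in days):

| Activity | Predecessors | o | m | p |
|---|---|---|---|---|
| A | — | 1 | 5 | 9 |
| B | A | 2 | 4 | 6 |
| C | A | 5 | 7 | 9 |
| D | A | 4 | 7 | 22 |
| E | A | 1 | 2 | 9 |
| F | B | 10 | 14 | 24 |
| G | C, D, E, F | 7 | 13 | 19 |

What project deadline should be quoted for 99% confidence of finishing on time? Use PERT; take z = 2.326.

te_A = (1 + 4·5 + 9)/6 = 30/6 = 5; σ²_A = ((9−1)/6)² = 1.778
te_B = (2 + 4·4 + 6)/6 = 24/6 = 4; σ²_B = ((6−2)/6)² = 0.444
te_C = (5 + 4·7 + 9)/6 = 42/6 = 7; σ²_C = ((9−5)/6)² = 0.444
te_D = (4 + 4·7 + 22)/6 = 54/6 = 9; σ²_D = ((22−4)/6)² = 9.000
te_E = (1 + 4·2 + 9)/6 = 18/6 = 3; σ²_E = ((9−1)/6)² = 1.778
te_F = (10 + 4·14 + 24)/6 = 90/6 = 15; σ²_F = ((24−10)/6)² = 5.444
te_G = (7 + 4·13 + 19)/6 = 78/6 = 13; σ²_G = ((19−7)/6)² = 4.000

Forward pass:
ES_A = 0; EF_A = 5
ES_B = 5; EF_B = 5+4 = 9
ES_C = 5; EF_C = 5+7 = 12
ES_D = 5; EF_D = 5+9 = 14
ES_E = 5; EF_E = 5+3 = 8
ES_F = 9; EF_F = 9+15 = 24
ES_G = max(EF_C=12, EF_D=14, EF_E=8, EF_F=24) = 24; EF_G = 24+13 = 37
Expected project duration μ = 37 days. Critical path: A → B → F → G.

Variance along critical path = 1.778 + 0.444 + 5.444 + 4.000 = 11.667; σ = 3.416 days.
D = μ + z·σ = 37 + 2.326·3.416 = 44.9 days

44.9 days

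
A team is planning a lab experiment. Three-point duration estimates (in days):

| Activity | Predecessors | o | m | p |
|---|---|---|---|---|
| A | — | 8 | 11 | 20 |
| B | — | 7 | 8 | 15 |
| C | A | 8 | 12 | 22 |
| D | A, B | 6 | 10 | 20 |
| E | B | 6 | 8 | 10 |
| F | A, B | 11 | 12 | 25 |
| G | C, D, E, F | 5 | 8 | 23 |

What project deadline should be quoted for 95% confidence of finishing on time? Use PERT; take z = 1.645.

te_A = (8 + 4·11 + 20)/6 = 72/6 = 12; σ²_A = ((20−8)/6)² = 4.000
te_B = (7 + 4·8 + 15)/6 = 54/6 = 9; σ²_B = ((15−7)/6)² = 1.778
te_C = (8 + 4·12 + 22)/6 = 78/6 = 13; σ²_C = ((22−8)/6)² = 5.444
te_D = (6 + 4·10 + 20)/6 = 66/6 = 11; σ²_D = ((20−6)/6)² = 5.444
te_E = (6 + 4·8 + 10)/6 = 48/6 = 8; σ²_E = ((10−6)/6)² = 0.444
te_F = (11 + 4·12 + 25)/6 = 84/6 = 14; σ²_F = ((25−11)/6)² = 5.444
te_G = (5 + 4·8 + 23)/6 = 60/6 = 10; σ²_G = ((23−5)/6)² = 9.000

Forward pass:
ES_A = 0; EF_A = 12
ES_B = 0; EF_B = 9
ES_C = 12; EF_C = 12+13 = 25
ES_D = max(EF_A=12, EF_B=9) = 12; EF_D = 12+11 = 23
ES_E = 9; EF_E = 9+8 = 17
ES_F = max(EF_A=12, EF_B=9) = 12; EF_F = 12+14 = 26
ES_G = max(EF_C=25, EF_D=23, EF_E=17, EF_F=26) = 26; EF_G = 26+10 = 36
Expected project duration μ = 36 days. Critical path: A → F → G.

Variance along critical path = 4.000 + 5.444 + 9.000 = 18.444; σ = 4.295 days.
D = μ + z·σ = 36 + 1.645·4.295 = 43.1 days

43.1 days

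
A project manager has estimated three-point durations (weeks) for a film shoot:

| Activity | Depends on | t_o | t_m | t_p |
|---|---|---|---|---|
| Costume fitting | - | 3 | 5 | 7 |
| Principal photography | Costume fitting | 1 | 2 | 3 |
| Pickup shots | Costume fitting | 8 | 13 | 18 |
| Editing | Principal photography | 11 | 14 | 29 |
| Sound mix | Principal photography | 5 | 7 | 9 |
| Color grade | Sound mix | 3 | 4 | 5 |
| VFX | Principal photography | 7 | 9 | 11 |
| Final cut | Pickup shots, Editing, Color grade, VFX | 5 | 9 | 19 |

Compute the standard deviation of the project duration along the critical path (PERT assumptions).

te_Costume fitting = (3 + 4·5 + 7)/6 = 30/6 = 5; σ²_Costume fitting = ((7−3)/6)² = 0.444
te_Principal photography = (1 + 4·2 + 3)/6 = 12/6 = 2; σ²_Principal photography = ((3−1)/6)² = 0.111
te_Pickup shots = (8 + 4·13 + 18)/6 = 78/6 = 13; σ²_Pickup shots = ((18−8)/6)² = 2.778
te_Editing = (11 + 4·14 + 29)/6 = 96/6 = 16; σ²_Editing = ((29−11)/6)² = 9.000
te_Sound mix = (5 + 4·7 + 9)/6 = 42/6 = 7; σ²_Sound mix = ((9−5)/6)² = 0.444
te_Color grade = (3 + 4·4 + 5)/6 = 24/6 = 4; σ²_Color grade = ((5−3)/6)² = 0.111
te_VFX = (7 + 4·9 + 11)/6 = 54/6 = 9; σ²_VFX = ((11−7)/6)² = 0.444
te_Final cut = (5 + 4·9 + 19)/6 = 60/6 = 10; σ²_Final cut = ((19−5)/6)² = 5.444

Forward pass:
ES_Costume fitting = 0; EF_Costume fitting = 5
ES_Principal photography = 5; EF_Principal photography = 5+2 = 7
ES_Pickup shots = 5; EF_Pickup shots = 5+13 = 18
ES_Editing = 7; EF_Editing = 7+16 = 23
ES_Sound mix = 7; EF_Sound mix = 7+7 = 14
ES_Color grade = 14; EF_Color grade = 14+4 = 18
ES_VFX = 7; EF_VFX = 7+9 = 16
ES_Final cut = max(EF_Pickup shots=18, EF_Editing=23, EF_Color grade=18, EF_VFX=16) = 23; EF_Final cut = 23+10 = 33
Expected project duration μ = 33 weeks. Critical path: Costume fitting → Principal photography → Editing → Final cut.

Variance along critical path = 0.444 + 0.111 + 9.000 + 5.444 = 15.000
σ = √15.000 = 3.873 weeks

3.87 weeks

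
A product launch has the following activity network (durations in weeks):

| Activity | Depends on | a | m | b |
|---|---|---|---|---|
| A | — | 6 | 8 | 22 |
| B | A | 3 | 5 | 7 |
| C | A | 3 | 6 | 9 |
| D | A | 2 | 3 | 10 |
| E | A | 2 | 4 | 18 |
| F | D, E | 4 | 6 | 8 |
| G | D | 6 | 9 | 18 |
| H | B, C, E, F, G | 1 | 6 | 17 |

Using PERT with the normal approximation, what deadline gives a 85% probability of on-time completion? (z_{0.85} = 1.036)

35.6 weeks

te_A = (6 + 4·8 + 22)/6 = 60/6 = 10; σ²_A = ((22−6)/6)² = 7.111
te_B = (3 + 4·5 + 7)/6 = 30/6 = 5; σ²_B = ((7−3)/6)² = 0.444
te_C = (3 + 4·6 + 9)/6 = 36/6 = 6; σ²_C = ((9−3)/6)² = 1.000
te_D = (2 + 4·3 + 10)/6 = 24/6 = 4; σ²_D = ((10−2)/6)² = 1.778
te_E = (2 + 4·4 + 18)/6 = 36/6 = 6; σ²_E = ((18−2)/6)² = 7.111
te_F = (4 + 4·6 + 8)/6 = 36/6 = 6; σ²_F = ((8−4)/6)² = 0.444
te_G = (6 + 4·9 + 18)/6 = 60/6 = 10; σ²_G = ((18−6)/6)² = 4.000
te_H = (1 + 4·6 + 17)/6 = 42/6 = 7; σ²_H = ((17−1)/6)² = 7.111

Forward pass:
ES_A = 0; EF_A = 10
ES_B = 10; EF_B = 10+5 = 15
ES_C = 10; EF_C = 10+6 = 16
ES_D = 10; EF_D = 10+4 = 14
ES_E = 10; EF_E = 10+6 = 16
ES_F = max(EF_D=14, EF_E=16) = 16; EF_F = 16+6 = 22
ES_G = 14; EF_G = 14+10 = 24
ES_H = max(EF_B=15, EF_C=16, EF_E=16, EF_F=22, EF_G=24) = 24; EF_H = 24+7 = 31
Expected project duration μ = 31 weeks. Critical path: A → D → G → H.

Variance along critical path = 7.111 + 1.778 + 4.000 + 7.111 = 20.000; σ = 4.472 weeks.
D = μ + z·σ = 31 + 1.036·4.472 = 35.6 weeks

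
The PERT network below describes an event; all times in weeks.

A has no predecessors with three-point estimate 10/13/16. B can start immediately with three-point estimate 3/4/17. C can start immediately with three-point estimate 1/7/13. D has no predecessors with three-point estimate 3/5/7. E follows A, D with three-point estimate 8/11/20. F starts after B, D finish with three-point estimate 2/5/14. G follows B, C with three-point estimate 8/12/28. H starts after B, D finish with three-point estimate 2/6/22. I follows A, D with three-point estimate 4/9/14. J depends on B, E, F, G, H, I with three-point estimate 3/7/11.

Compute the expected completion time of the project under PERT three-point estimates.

32 weeks

te_A = (10 + 4·13 + 16)/6 = 78/6 = 13
te_B = (3 + 4·4 + 17)/6 = 36/6 = 6
te_C = (1 + 4·7 + 13)/6 = 42/6 = 7
te_D = (3 + 4·5 + 7)/6 = 30/6 = 5
te_E = (8 + 4·11 + 20)/6 = 72/6 = 12
te_F = (2 + 4·5 + 14)/6 = 36/6 = 6
te_G = (8 + 4·12 + 28)/6 = 84/6 = 14
te_H = (2 + 4·6 + 22)/6 = 48/6 = 8
te_I = (4 + 4·9 + 14)/6 = 54/6 = 9
te_J = (3 + 4·7 + 11)/6 = 42/6 = 7

Forward pass:
ES_A = 0; EF_A = 13
ES_B = 0; EF_B = 6
ES_C = 0; EF_C = 7
ES_D = 0; EF_D = 5
ES_E = max(EF_A=13, EF_D=5) = 13; EF_E = 13+12 = 25
ES_F = max(EF_B=6, EF_D=5) = 6; EF_F = 6+6 = 12
ES_G = max(EF_B=6, EF_C=7) = 7; EF_G = 7+14 = 21
ES_H = max(EF_B=6, EF_D=5) = 6; EF_H = 6+8 = 14
ES_I = max(EF_A=13, EF_D=5) = 13; EF_I = 13+9 = 22
ES_J = max(EF_B=6, EF_E=25, EF_F=12, EF_G=21, EF_H=14, EF_I=22) = 25; EF_J = 25+7 = 32
Expected project duration μ = 32 weeks. Critical path: A → E → J.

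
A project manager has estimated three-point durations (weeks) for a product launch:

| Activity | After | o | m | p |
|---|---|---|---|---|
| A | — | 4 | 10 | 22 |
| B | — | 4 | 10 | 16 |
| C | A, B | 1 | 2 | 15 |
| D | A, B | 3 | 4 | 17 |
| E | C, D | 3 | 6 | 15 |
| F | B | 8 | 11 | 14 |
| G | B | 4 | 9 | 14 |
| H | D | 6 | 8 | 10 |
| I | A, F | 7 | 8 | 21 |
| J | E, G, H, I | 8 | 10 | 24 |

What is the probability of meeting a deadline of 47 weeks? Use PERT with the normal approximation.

te_A = (4 + 4·10 + 22)/6 = 66/6 = 11; σ²_A = ((22−4)/6)² = 9.000
te_B = (4 + 4·10 + 16)/6 = 60/6 = 10; σ²_B = ((16−4)/6)² = 4.000
te_C = (1 + 4·2 + 15)/6 = 24/6 = 4; σ²_C = ((15−1)/6)² = 5.444
te_D = (3 + 4·4 + 17)/6 = 36/6 = 6; σ²_D = ((17−3)/6)² = 5.444
te_E = (3 + 4·6 + 15)/6 = 42/6 = 7; σ²_E = ((15−3)/6)² = 4.000
te_F = (8 + 4·11 + 14)/6 = 66/6 = 11; σ²_F = ((14−8)/6)² = 1.000
te_G = (4 + 4·9 + 14)/6 = 54/6 = 9; σ²_G = ((14−4)/6)² = 2.778
te_H = (6 + 4·8 + 10)/6 = 48/6 = 8; σ²_H = ((10−6)/6)² = 0.444
te_I = (7 + 4·8 + 21)/6 = 60/6 = 10; σ²_I = ((21−7)/6)² = 5.444
te_J = (8 + 4·10 + 24)/6 = 72/6 = 12; σ²_J = ((24−8)/6)² = 7.111

Forward pass:
ES_A = 0; EF_A = 11
ES_B = 0; EF_B = 10
ES_C = max(EF_A=11, EF_B=10) = 11; EF_C = 11+4 = 15
ES_D = max(EF_A=11, EF_B=10) = 11; EF_D = 11+6 = 17
ES_E = max(EF_C=15, EF_D=17) = 17; EF_E = 17+7 = 24
ES_F = 10; EF_F = 10+11 = 21
ES_G = 10; EF_G = 10+9 = 19
ES_H = 17; EF_H = 17+8 = 25
ES_I = max(EF_A=11, EF_F=21) = 21; EF_I = 21+10 = 31
ES_J = max(EF_E=24, EF_G=19, EF_H=25, EF_I=31) = 31; EF_J = 31+12 = 43
Expected project duration μ = 43 weeks. Critical path: B → F → I → J.

Variance along critical path = 4.000 + 1.000 + 5.444 + 7.111 = 17.556; σ = √17.556 = 4.190 weeks.
Z = (47 − 43) / 4.190 = 0.955
P(T ≤ 47) = Φ(0.955) ≈ 0.830

0.830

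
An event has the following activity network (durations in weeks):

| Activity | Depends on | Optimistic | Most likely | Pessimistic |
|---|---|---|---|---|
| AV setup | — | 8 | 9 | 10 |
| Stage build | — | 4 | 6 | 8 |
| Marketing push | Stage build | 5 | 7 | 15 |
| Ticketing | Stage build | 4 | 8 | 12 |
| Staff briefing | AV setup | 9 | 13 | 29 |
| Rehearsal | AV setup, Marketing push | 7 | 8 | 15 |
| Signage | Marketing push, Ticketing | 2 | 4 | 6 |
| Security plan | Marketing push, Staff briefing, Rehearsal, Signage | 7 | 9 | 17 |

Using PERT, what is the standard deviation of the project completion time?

3.74 weeks

te_AV setup = (8 + 4·9 + 10)/6 = 54/6 = 9; σ²_AV setup = ((10−8)/6)² = 0.111
te_Stage build = (4 + 4·6 + 8)/6 = 36/6 = 6; σ²_Stage build = ((8−4)/6)² = 0.444
te_Marketing push = (5 + 4·7 + 15)/6 = 48/6 = 8; σ²_Marketing push = ((15−5)/6)² = 2.778
te_Ticketing = (4 + 4·8 + 12)/6 = 48/6 = 8; σ²_Ticketing = ((12−4)/6)² = 1.778
te_Staff briefing = (9 + 4·13 + 29)/6 = 90/6 = 15; σ²_Staff briefing = ((29−9)/6)² = 11.111
te_Rehearsal = (7 + 4·8 + 15)/6 = 54/6 = 9; σ²_Rehearsal = ((15−7)/6)² = 1.778
te_Signage = (2 + 4·4 + 6)/6 = 24/6 = 4; σ²_Signage = ((6−2)/6)² = 0.444
te_Security plan = (7 + 4·9 + 17)/6 = 60/6 = 10; σ²_Security plan = ((17−7)/6)² = 2.778

Forward pass:
ES_AV setup = 0; EF_AV setup = 9
ES_Stage build = 0; EF_Stage build = 6
ES_Marketing push = 6; EF_Marketing push = 6+8 = 14
ES_Ticketing = 6; EF_Ticketing = 6+8 = 14
ES_Staff briefing = 9; EF_Staff briefing = 9+15 = 24
ES_Rehearsal = max(EF_AV setup=9, EF_Marketing push=14) = 14; EF_Rehearsal = 14+9 = 23
ES_Signage = max(EF_Marketing push=14, EF_Ticketing=14) = 14; EF_Signage = 14+4 = 18
ES_Security plan = max(EF_Marketing push=14, EF_Staff briefing=24, EF_Rehearsal=23, EF_Signage=18) = 24; EF_Security plan = 24+10 = 34
Expected project duration μ = 34 weeks. Critical path: AV setup → Staff briefing → Security plan.

Variance along critical path = 0.111 + 11.111 + 2.778 = 14.000
σ = √14.000 = 3.742 weeks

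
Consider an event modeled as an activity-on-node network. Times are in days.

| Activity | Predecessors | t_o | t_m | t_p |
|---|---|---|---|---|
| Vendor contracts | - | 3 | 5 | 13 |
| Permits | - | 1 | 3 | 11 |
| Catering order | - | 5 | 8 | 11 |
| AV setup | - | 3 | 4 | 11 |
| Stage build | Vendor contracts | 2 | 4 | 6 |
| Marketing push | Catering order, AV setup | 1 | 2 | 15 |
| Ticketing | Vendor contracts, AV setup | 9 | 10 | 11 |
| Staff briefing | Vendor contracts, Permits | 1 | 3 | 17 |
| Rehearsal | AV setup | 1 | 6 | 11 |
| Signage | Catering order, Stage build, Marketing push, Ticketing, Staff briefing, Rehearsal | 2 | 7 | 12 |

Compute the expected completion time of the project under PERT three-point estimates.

23 days

te_Vendor contracts = (3 + 4·5 + 13)/6 = 36/6 = 6
te_Permits = (1 + 4·3 + 11)/6 = 24/6 = 4
te_Catering order = (5 + 4·8 + 11)/6 = 48/6 = 8
te_AV setup = (3 + 4·4 + 11)/6 = 30/6 = 5
te_Stage build = (2 + 4·4 + 6)/6 = 24/6 = 4
te_Marketing push = (1 + 4·2 + 15)/6 = 24/6 = 4
te_Ticketing = (9 + 4·10 + 11)/6 = 60/6 = 10
te_Staff briefing = (1 + 4·3 + 17)/6 = 30/6 = 5
te_Rehearsal = (1 + 4·6 + 11)/6 = 36/6 = 6
te_Signage = (2 + 4·7 + 12)/6 = 42/6 = 7

Forward pass:
ES_Vendor contracts = 0; EF_Vendor contracts = 6
ES_Permits = 0; EF_Permits = 4
ES_Catering order = 0; EF_Catering order = 8
ES_AV setup = 0; EF_AV setup = 5
ES_Stage build = 6; EF_Stage build = 6+4 = 10
ES_Marketing push = max(EF_Catering order=8, EF_AV setup=5) = 8; EF_Marketing push = 8+4 = 12
ES_Ticketing = max(EF_Vendor contracts=6, EF_AV setup=5) = 6; EF_Ticketing = 6+10 = 16
ES_Staff briefing = max(EF_Vendor contracts=6, EF_Permits=4) = 6; EF_Staff briefing = 6+5 = 11
ES_Rehearsal = 5; EF_Rehearsal = 5+6 = 11
ES_Signage = max(EF_Catering order=8, EF_Stage build=10, EF_Marketing push=12, EF_Ticketing=16, EF_Staff briefing=11, EF_Rehearsal=11) = 16; EF_Signage = 16+7 = 23
Expected project duration μ = 23 days. Critical path: Vendor contracts → Ticketing → Signage.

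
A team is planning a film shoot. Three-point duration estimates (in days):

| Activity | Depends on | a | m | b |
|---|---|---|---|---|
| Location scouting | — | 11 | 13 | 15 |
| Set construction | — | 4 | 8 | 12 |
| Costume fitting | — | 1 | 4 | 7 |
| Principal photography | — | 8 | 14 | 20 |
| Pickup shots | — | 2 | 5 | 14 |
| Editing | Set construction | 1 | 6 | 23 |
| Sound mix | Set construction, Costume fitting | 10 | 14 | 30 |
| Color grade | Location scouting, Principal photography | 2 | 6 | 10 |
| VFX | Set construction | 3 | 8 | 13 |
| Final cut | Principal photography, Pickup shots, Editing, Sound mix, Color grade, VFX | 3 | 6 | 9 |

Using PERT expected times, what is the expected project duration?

te_Location scouting = (11 + 4·13 + 15)/6 = 78/6 = 13
te_Set construction = (4 + 4·8 + 12)/6 = 48/6 = 8
te_Costume fitting = (1 + 4·4 + 7)/6 = 24/6 = 4
te_Principal photography = (8 + 4·14 + 20)/6 = 84/6 = 14
te_Pickup shots = (2 + 4·5 + 14)/6 = 36/6 = 6
te_Editing = (1 + 4·6 + 23)/6 = 48/6 = 8
te_Sound mix = (10 + 4·14 + 30)/6 = 96/6 = 16
te_Color grade = (2 + 4·6 + 10)/6 = 36/6 = 6
te_VFX = (3 + 4·8 + 13)/6 = 48/6 = 8
te_Final cut = (3 + 4·6 + 9)/6 = 36/6 = 6

Forward pass:
ES_Location scouting = 0; EF_Location scouting = 13
ES_Set construction = 0; EF_Set construction = 8
ES_Costume fitting = 0; EF_Costume fitting = 4
ES_Principal photography = 0; EF_Principal photography = 14
ES_Pickup shots = 0; EF_Pickup shots = 6
ES_Editing = 8; EF_Editing = 8+8 = 16
ES_Sound mix = max(EF_Set construction=8, EF_Costume fitting=4) = 8; EF_Sound mix = 8+16 = 24
ES_Color grade = max(EF_Location scouting=13, EF_Principal photography=14) = 14; EF_Color grade = 14+6 = 20
ES_VFX = 8; EF_VFX = 8+8 = 16
ES_Final cut = max(EF_Principal photography=14, EF_Pickup shots=6, EF_Editing=16, EF_Sound mix=24, EF_Color grade=20, EF_VFX=16) = 24; EF_Final cut = 24+6 = 30
Expected project duration μ = 30 days. Critical path: Set construction → Sound mix → Final cut.

30 days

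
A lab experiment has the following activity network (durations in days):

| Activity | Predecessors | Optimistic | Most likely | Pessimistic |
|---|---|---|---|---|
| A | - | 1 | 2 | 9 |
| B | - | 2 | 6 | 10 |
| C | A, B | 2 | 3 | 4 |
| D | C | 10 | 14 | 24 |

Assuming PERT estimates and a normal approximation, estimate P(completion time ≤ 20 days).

0.070

te_A = (1 + 4·2 + 9)/6 = 18/6 = 3; σ²_A = ((9−1)/6)² = 1.778
te_B = (2 + 4·6 + 10)/6 = 36/6 = 6; σ²_B = ((10−2)/6)² = 1.778
te_C = (2 + 4·3 + 4)/6 = 18/6 = 3; σ²_C = ((4−2)/6)² = 0.111
te_D = (10 + 4·14 + 24)/6 = 90/6 = 15; σ²_D = ((24−10)/6)² = 5.444

Forward pass:
ES_A = 0; EF_A = 3
ES_B = 0; EF_B = 6
ES_C = max(EF_A=3, EF_B=6) = 6; EF_C = 6+3 = 9
ES_D = 9; EF_D = 9+15 = 24
Expected project duration μ = 24 days. Critical path: B → C → D.

Variance along critical path = 1.778 + 0.111 + 5.444 = 7.333; σ = √7.333 = 2.708 days.
Z = (20 − 24) / 2.708 = -1.477
P(T ≤ 20) = Φ(-1.477) ≈ 0.070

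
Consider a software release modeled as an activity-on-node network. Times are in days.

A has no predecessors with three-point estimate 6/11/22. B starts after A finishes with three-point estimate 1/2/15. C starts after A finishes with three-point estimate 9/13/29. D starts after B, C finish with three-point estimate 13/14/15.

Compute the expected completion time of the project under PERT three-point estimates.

te_A = (6 + 4·11 + 22)/6 = 72/6 = 12
te_B = (1 + 4·2 + 15)/6 = 24/6 = 4
te_C = (9 + 4·13 + 29)/6 = 90/6 = 15
te_D = (13 + 4·14 + 15)/6 = 84/6 = 14

Forward pass:
ES_A = 0; EF_A = 12
ES_B = 12; EF_B = 12+4 = 16
ES_C = 12; EF_C = 12+15 = 27
ES_D = max(EF_B=16, EF_C=27) = 27; EF_D = 27+14 = 41
Expected project duration μ = 41 days. Critical path: A → C → D.

41 days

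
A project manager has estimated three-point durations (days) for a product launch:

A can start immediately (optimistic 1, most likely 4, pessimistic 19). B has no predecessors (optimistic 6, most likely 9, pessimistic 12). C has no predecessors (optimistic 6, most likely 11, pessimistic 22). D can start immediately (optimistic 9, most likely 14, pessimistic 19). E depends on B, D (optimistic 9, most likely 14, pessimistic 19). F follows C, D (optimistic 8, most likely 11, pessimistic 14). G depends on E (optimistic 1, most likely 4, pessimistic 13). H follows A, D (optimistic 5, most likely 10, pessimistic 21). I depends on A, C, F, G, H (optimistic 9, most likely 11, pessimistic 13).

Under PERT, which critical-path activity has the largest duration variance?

te_A = (1 + 4·4 + 19)/6 = 36/6 = 6; σ²_A = ((19−1)/6)² = 9.000
te_B = (6 + 4·9 + 12)/6 = 54/6 = 9; σ²_B = ((12−6)/6)² = 1.000
te_C = (6 + 4·11 + 22)/6 = 72/6 = 12; σ²_C = ((22−6)/6)² = 7.111
te_D = (9 + 4·14 + 19)/6 = 84/6 = 14; σ²_D = ((19−9)/6)² = 2.778
te_E = (9 + 4·14 + 19)/6 = 84/6 = 14; σ²_E = ((19−9)/6)² = 2.778
te_F = (8 + 4·11 + 14)/6 = 66/6 = 11; σ²_F = ((14−8)/6)² = 1.000
te_G = (1 + 4·4 + 13)/6 = 30/6 = 5; σ²_G = ((13−1)/6)² = 4.000
te_H = (5 + 4·10 + 21)/6 = 66/6 = 11; σ²_H = ((21−5)/6)² = 7.111
te_I = (9 + 4·11 + 13)/6 = 66/6 = 11; σ²_I = ((13−9)/6)² = 0.444

Forward pass:
ES_A = 0; EF_A = 6
ES_B = 0; EF_B = 9
ES_C = 0; EF_C = 12
ES_D = 0; EF_D = 14
ES_E = max(EF_B=9, EF_D=14) = 14; EF_E = 14+14 = 28
ES_F = max(EF_C=12, EF_D=14) = 14; EF_F = 14+11 = 25
ES_G = 28; EF_G = 28+5 = 33
ES_H = max(EF_A=6, EF_D=14) = 14; EF_H = 14+11 = 25
ES_I = max(EF_A=6, EF_C=12, EF_F=25, EF_G=33, EF_H=25) = 33; EF_I = 33+11 = 44
Expected project duration μ = 44 days. Critical path: D → E → G → I.

Variances on critical path: σ²_D=2.778, σ²_E=2.778, σ²_G=4.000, σ²_I=0.444.
Largest is σ²_G = 4.000.

G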